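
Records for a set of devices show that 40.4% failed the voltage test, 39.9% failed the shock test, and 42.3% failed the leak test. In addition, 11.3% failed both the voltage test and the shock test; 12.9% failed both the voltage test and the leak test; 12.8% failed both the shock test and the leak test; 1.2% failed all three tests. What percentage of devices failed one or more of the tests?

86.8%

By inclusion-exclusion,
P(≥1) = 40.4 + 39.9 + 42.3 − 11.3 − 12.9 − 12.8 + 1.2 = 86.8%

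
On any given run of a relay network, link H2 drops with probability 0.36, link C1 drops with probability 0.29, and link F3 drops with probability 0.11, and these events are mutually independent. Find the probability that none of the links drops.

Independence gives P(none) = ∏(1 − pᵢ).
P(none) = (1 − 0.36) × (1 − 0.29) × (1 − 0.11) = 0.64 × 0.71 × 0.89 = 0.404416

0.404416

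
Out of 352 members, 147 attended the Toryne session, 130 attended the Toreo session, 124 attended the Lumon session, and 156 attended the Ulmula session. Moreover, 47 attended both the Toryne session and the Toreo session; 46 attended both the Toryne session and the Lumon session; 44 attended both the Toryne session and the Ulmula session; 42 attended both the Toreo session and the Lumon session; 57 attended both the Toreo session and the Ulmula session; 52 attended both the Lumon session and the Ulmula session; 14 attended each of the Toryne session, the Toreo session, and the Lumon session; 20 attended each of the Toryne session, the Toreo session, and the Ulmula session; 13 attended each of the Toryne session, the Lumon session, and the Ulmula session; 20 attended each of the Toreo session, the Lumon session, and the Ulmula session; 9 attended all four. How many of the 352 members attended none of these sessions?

25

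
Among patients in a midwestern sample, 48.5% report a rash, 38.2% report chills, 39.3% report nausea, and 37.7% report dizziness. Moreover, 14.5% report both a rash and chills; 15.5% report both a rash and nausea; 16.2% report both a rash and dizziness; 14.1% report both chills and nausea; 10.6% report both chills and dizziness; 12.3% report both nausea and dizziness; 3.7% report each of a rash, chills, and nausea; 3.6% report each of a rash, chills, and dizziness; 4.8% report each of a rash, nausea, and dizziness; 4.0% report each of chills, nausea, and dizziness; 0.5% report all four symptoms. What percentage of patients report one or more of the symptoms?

96.1%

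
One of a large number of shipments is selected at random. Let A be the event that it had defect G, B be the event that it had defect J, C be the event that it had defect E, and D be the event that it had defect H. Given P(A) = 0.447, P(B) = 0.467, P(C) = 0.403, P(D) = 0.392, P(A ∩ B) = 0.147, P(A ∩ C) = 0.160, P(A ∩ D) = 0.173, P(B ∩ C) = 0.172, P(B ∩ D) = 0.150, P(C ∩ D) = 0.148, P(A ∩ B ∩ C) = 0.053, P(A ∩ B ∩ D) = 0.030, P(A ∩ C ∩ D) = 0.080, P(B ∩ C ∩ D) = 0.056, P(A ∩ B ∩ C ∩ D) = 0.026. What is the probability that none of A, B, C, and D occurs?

0.048

P(A ∪ B ∪ C ∪ D) = 0.447 + 0.467 + 0.403 + 0.392 − 0.147 − 0.160 − 0.173 − 0.172 − 0.150 − 0.148 + 0.053 + 0.030 + 0.080 + 0.056 − 0.026 = 0.952
P(none) = 1 − 0.952 = 0.048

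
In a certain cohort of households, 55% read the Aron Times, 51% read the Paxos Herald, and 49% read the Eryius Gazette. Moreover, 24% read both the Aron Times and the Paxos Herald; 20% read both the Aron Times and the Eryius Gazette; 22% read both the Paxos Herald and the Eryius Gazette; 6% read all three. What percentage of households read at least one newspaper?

95%

P(union) = 55 + 51 + 49 − 24 − 20 − 22 + 6 = 95%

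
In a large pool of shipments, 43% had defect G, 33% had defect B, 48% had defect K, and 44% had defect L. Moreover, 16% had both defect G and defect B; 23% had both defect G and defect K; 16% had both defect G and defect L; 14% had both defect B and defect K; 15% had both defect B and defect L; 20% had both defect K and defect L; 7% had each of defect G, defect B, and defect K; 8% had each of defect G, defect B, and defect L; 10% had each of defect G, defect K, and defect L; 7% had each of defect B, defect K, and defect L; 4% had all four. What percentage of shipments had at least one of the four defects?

92%

P(union) = 43 + 33 + 48 + 44 − 16 − 23 − 16 − 14 − 15 − 20 + 7 + 8 + 10 + 7 − 4 = 92%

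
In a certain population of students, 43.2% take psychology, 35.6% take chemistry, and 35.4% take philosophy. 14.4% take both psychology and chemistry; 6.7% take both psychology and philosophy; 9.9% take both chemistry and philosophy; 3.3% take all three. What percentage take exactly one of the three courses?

62.1%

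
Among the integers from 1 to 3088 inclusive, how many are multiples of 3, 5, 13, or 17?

1657

Inclusion–exclusion gives
⌊3088/3⌋ + ⌊3088/5⌋ + ⌊3088/13⌋ + ⌊3088/17⌋ − ⌊3088/15⌋ − ⌊3088/39⌋ − ⌊3088/51⌋ − ⌊3088/65⌋ − ⌊3088/85⌋ − ⌊3088/221⌋ + ⌊3088/195⌋ + ⌊3088/255⌋ + ⌊3088/663⌋ + ⌊3088/1105⌋ − ⌊3088/3315⌋ = 1029 + 617 + 237 + 181 − 205 − 79 − 60 − 47 − 36 − 13 + 15 + 12 + 4 + 2 − 0 = 1657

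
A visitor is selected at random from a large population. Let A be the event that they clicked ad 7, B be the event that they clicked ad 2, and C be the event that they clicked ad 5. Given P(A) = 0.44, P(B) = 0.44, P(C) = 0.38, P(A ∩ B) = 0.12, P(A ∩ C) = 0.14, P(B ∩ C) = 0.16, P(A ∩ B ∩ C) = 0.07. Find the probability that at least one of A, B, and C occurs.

P(A ∪ B ∪ C) = 0.44 + 0.44 + 0.38 − 0.12 − 0.14 − 0.16 + 0.07 = 0.91

0.91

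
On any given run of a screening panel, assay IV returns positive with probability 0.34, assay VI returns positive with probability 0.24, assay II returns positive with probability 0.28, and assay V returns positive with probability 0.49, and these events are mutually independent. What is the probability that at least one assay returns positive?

P(none) = (1 − 0.34) × (1 − 0.24) × (1 − 0.28) × (1 − 0.49) = 0.66 × 0.76 × 0.72 × 0.51 = 0.18418752
P(at least one) = 1 − 0.18418752 = 0.81581248

0.81581248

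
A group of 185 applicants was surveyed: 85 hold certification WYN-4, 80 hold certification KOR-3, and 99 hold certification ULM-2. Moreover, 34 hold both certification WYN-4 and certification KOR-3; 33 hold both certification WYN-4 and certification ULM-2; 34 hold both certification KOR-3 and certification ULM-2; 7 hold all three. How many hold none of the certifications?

15

|at least one| = 85 + 80 + 99 − 34 − 33 − 34 + 7 = 170
None: 185 − 170 = 15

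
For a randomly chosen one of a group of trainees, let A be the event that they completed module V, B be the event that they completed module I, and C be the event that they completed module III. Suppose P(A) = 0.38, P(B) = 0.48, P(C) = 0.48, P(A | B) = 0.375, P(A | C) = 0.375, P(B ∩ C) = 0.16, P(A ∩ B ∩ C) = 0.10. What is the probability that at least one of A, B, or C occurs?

P(A ∩ B) = P(B)·P(A|B) = 0.48 × 0.375 = 0.18
P(A ∩ C) = P(C)·P(A|C) = 0.48 × 0.375 = 0.18
Inclusion–exclusion gives
P(A ∪ B ∪ C) = 0.38 + 0.48 + 0.48 − 0.18 − 0.18 − 0.16 + 0.10 = 0.92

0.92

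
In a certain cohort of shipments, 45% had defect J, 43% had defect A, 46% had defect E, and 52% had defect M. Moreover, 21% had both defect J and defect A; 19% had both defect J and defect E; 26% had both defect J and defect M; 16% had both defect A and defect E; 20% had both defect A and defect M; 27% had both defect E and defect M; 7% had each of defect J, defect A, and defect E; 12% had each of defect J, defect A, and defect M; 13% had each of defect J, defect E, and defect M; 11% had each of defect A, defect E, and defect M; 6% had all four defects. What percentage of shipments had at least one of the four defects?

Inclusion–exclusion gives
P(union) = 45 + 43 + 46 + 52 − 21 − 19 − 26 − 16 − 20 − 27 + 7 + 12 + 13 + 11 − 6 = 94%

94%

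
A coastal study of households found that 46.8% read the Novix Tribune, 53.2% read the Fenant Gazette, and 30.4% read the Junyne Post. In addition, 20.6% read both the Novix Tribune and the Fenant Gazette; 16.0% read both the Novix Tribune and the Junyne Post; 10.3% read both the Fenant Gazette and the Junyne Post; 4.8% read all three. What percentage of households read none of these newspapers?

11.7%

Inclusion–exclusion gives
P(at least one) = 46.8 + 53.2 + 30.4 − 20.6 − 16.0 − 10.3 + 4.8 = 88.3%
P(none) = 100% − 88.3% = 11.7%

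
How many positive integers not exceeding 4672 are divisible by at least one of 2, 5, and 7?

3070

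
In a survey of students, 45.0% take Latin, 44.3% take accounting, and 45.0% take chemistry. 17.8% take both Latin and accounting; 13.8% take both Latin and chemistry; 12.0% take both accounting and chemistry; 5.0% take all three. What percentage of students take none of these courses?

4.3%

P(at least one) = 45.0 + 44.3 + 45.0 − 17.8 − 13.8 − 12.0 + 5.0 = 95.7%
P(none) = 100% − 95.7% = 4.3%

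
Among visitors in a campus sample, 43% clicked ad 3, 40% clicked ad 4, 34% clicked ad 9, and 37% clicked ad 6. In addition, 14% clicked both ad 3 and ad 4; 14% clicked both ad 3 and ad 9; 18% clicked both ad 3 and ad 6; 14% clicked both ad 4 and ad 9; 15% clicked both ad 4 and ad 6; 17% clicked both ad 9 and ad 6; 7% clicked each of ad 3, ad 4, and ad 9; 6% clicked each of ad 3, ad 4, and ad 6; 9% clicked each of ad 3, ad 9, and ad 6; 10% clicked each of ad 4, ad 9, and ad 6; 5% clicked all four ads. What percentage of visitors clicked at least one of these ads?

By inclusion-exclusion,
P(≥1) = 43 + 40 + 34 + 37 − 14 − 14 − 18 − 14 − 15 − 17 + 7 + 6 + 9 + 10 − 5 = 89%

89%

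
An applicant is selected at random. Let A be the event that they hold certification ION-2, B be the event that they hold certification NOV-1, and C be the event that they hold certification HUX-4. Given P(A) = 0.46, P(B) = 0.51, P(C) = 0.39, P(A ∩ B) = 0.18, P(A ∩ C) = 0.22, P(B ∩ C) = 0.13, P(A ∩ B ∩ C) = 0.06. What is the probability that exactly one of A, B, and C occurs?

By inclusion–exclusion (exactly-one form):
P(exactly one) = 0.46 + 0.51 + 0.39 − 2·0.18 − 2·0.22 − 2·0.13 + 3·0.06 = 0.48

0.48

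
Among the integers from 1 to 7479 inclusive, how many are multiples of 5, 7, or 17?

By inclusion-exclusion,
floor(7479/5) + floor(7479/7) + floor(7479/17) − floor(7479/35) − floor(7479/85) − floor(7479/119) + floor(7479/595) = 1495 + 1068 + 439 − 213 − 87 − 62 + 12 = 2652

2652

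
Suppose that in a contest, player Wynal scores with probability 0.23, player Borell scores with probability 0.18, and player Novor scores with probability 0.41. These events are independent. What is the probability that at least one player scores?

0.627474

P(none) = (1 − 0.23) × (1 − 0.18) × (1 − 0.41) = 0.77 × 0.82 × 0.59 = 0.372526
P(at least one) = 1 − 0.372526 = 0.627474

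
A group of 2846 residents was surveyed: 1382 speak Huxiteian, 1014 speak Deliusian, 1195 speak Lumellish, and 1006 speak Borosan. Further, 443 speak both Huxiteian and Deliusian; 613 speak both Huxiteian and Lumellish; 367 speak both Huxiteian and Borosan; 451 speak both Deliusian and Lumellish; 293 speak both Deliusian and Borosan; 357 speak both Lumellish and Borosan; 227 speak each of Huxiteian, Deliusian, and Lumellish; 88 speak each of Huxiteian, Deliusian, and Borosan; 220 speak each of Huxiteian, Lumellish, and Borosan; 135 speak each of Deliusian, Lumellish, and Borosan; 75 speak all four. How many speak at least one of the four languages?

2668

Using inclusion–exclusion:
|at least one| = 1382 + 1014 + 1195 + 1006 − 443 − 613 − 367 − 451 − 293 − 357 + 227 + 88 + 220 + 135 − 75 = 2668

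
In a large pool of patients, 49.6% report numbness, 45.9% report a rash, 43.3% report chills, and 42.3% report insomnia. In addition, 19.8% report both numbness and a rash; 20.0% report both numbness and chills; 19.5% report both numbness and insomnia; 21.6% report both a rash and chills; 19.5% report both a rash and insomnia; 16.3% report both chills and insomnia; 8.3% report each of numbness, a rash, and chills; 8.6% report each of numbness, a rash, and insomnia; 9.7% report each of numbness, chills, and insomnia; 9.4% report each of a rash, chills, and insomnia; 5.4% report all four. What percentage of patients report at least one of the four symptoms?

95.0%

P(at least one) = 49.6 + 45.9 + 43.3 + 42.3 − 19.8 − 20.0 − 19.5 − 21.6 − 19.5 − 16.3 + 8.3 + 8.6 + 9.7 + 9.4 − 5.4 = 95.0%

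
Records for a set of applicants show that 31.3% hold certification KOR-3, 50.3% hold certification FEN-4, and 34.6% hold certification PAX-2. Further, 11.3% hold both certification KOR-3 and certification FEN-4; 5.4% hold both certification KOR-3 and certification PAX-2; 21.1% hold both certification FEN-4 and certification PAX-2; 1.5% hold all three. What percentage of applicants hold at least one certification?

79.9%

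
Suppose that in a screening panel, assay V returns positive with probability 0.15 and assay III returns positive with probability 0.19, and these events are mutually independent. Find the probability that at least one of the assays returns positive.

0.3115

P(none) = (1 − 0.15) × (1 − 0.19) = 0.85 × 0.81 = 0.6885
P(at least one) = 1 − 0.6885 = 0.3115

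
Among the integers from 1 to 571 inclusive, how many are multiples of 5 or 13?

Apply inclusion-exclusion:
114 + 43 − 8 = 149

149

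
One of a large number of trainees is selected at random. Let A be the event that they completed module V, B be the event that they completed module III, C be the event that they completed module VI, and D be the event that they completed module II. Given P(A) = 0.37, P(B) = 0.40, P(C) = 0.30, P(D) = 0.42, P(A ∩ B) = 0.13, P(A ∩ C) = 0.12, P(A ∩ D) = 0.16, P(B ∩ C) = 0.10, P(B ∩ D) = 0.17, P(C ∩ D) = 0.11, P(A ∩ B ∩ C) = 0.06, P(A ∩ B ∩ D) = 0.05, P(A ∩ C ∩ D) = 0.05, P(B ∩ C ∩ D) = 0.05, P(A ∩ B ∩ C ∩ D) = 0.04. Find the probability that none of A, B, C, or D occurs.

P(A ∪ B ∪ C ∪ D) = 0.37 + 0.40 + 0.30 + 0.42 − 0.13 − 0.12 − 0.16 − 0.10 − 0.17 − 0.11 + 0.06 + 0.05 + 0.05 + 0.05 − 0.04 = 0.87
P(none) = 1 − 0.87 = 0.13

0.13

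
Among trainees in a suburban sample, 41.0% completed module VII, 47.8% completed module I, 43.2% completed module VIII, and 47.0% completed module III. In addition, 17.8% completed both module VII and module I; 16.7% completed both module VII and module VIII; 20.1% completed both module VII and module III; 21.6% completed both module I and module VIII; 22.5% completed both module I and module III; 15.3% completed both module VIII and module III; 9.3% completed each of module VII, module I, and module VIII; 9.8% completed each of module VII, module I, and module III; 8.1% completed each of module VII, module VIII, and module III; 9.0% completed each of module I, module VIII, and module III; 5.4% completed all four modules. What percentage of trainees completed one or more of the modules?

Apply inclusion-exclusion:
P(≥1) = 41.0 + 47.8 + 43.2 + 47.0 − 17.8 − 16.7 − 20.1 − 21.6 − 22.5 − 15.3 + 9.3 + 9.8 + 8.1 + 9.0 − 5.4 = 95.8%

95.8%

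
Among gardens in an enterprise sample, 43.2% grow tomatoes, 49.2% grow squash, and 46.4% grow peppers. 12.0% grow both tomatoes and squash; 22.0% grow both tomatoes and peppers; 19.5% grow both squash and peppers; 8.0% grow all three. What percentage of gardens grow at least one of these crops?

Inclusion–exclusion gives
P(at least one) = 43.2 + 49.2 + 46.4 − 12.0 − 22.0 − 19.5 + 8.0 = 93.3%

93.3%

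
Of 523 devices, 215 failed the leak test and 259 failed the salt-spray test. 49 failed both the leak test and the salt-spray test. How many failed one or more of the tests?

By inclusion-exclusion,
|union| = 215 + 259 − 49 = 425

425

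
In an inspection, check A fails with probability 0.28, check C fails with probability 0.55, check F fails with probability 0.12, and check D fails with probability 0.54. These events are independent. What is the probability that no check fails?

0.1311552

P(none) = (1 − 0.28) × (1 − 0.55) × (1 − 0.12) × (1 − 0.54) = 0.72 × 0.45 × 0.88 × 0.46 = 0.1311552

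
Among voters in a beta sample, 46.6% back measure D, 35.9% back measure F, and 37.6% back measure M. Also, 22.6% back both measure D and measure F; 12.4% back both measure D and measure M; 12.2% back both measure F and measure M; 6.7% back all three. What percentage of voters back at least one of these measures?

P(≥1) = 46.6 + 35.9 + 37.6 − 22.6 − 12.4 − 12.2 + 6.7 = 79.6%

79.6%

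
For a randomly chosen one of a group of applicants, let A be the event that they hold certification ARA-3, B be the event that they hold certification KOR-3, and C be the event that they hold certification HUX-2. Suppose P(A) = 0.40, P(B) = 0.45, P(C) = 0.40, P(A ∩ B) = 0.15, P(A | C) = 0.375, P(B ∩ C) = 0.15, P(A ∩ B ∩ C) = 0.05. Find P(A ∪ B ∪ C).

P(A ∩ C) = P(C)·P(A|C) = 0.40 × 0.375 = 0.15
P(A ∪ B ∪ C) = 0.40 + 0.45 + 0.40 − 0.15 − 0.15 − 0.15 + 0.05 = 0.85

0.85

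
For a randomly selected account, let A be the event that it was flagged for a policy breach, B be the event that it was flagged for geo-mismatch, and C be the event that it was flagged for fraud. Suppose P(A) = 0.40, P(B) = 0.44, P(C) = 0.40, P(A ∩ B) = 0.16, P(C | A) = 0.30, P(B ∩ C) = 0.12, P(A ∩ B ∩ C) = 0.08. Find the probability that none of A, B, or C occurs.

0.08

P(A ∩ C) = P(A)·P(C|A) = 0.40 × 0.30 = 0.12
By inclusion-exclusion,
P(A ∪ B ∪ C) = 0.40 + 0.44 + 0.40 − 0.16 − 0.12 − 0.12 + 0.08 = 0.92
P(none) = 1 − 0.92 = 0.08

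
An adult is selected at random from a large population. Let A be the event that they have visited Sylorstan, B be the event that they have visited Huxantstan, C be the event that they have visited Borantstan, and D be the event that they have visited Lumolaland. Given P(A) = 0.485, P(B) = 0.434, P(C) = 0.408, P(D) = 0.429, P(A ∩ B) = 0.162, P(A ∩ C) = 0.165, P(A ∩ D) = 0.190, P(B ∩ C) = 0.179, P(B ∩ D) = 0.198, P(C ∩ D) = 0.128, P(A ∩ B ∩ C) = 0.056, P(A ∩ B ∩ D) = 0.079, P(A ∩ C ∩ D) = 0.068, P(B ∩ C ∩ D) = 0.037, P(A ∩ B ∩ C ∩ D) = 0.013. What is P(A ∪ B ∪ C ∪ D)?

0.961

By inclusion–exclusion:
P(A ∪ B ∪ C ∪ D) = 0.485 + 0.434 + 0.408 + 0.429 − 0.162 − 0.165 − 0.190 − 0.179 − 0.198 − 0.128 + 0.056 + 0.079 + 0.068 + 0.037 − 0.013 = 0.961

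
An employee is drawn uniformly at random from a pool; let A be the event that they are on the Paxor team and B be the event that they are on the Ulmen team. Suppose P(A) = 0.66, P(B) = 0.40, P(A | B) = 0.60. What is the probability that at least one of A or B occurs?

0.82

P(A ∩ B) = P(B)·P(A|B) = 0.40 × 0.60 = 0.24
Apply inclusion-exclusion:
P(A ∪ B) = 0.66 + 0.40 − 0.24 = 0.82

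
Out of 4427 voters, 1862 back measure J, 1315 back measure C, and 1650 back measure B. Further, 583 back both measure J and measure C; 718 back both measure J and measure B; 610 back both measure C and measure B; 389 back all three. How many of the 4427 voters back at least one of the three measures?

3305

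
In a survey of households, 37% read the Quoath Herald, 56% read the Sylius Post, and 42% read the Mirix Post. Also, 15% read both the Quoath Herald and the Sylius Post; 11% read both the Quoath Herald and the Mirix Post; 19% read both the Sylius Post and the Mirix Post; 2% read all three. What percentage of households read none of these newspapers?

Inclusion–exclusion gives
P(at least one) = 37 + 56 + 42 − 15 − 11 − 19 + 2 = 92%
P(none) = 100% − 92% = 8%

8%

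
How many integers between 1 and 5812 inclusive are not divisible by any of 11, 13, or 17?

By inclusion–exclusion:
floor(5812/11) + floor(5812/13) + floor(5812/17) − floor(5812/143) − floor(5812/187) − floor(5812/221) + floor(5812/2431) = 528 + 447 + 341 − 40 − 31 − 26 + 2 = 1221
5812 − 1221 = 4591

4591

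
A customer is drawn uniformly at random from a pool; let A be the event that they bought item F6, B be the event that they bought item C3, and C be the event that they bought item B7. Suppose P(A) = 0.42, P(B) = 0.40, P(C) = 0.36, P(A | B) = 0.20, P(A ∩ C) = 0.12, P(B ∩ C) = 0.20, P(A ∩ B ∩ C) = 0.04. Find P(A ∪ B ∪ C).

0.82

P(A ∩ B) = P(B)·P(A|B) = 0.40 × 0.20 = 0.08
Apply inclusion-exclusion:
P(A ∪ B ∪ C) = 0.42 + 0.40 + 0.36 − 0.08 − 0.12 − 0.20 + 0.04 = 0.82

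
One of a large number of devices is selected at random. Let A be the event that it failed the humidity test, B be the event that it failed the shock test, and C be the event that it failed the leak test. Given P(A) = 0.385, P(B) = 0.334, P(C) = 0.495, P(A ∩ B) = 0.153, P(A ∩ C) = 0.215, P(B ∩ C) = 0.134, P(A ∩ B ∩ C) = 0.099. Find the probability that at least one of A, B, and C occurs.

Inclusion–exclusion gives
P(A ∪ B ∪ C) = 0.385 + 0.334 + 0.495 − 0.153 − 0.215 − 0.134 + 0.099 = 0.811

0.811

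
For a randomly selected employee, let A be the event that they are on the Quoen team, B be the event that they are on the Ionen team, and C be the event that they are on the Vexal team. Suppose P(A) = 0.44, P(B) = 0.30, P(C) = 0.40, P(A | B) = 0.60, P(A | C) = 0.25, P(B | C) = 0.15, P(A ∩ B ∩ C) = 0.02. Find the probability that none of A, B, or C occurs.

P(A ∩ B) = P(B)·P(A|B) = 0.30 × 0.60 = 0.18
P(A ∩ C) = P(C)·P(A|C) = 0.40 × 0.25 = 0.10
P(B ∩ C) = P(C)·P(B|C) = 0.40 × 0.15 = 0.06
P(A ∪ B ∪ C) = 0.44 + 0.30 + 0.40 − 0.18 − 0.10 − 0.06 + 0.02 = 0.82
P(none) = 1 − 0.82 = 0.18

0.18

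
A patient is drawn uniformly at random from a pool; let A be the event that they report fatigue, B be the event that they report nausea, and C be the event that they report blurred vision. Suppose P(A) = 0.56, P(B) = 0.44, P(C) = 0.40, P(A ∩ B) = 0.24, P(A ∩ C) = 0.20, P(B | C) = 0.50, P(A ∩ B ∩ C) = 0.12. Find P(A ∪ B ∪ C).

0.88

P(B ∩ C) = P(C)·P(B|C) = 0.40 × 0.50 = 0.20
By inclusion-exclusion,
P(A ∪ B ∪ C) = 0.56 + 0.44 + 0.40 − 0.24 − 0.20 − 0.20 + 0.12 = 0.88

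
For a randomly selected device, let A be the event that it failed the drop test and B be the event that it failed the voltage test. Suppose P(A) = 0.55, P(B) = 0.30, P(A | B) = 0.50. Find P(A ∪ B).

0.70

P(A ∩ B) = P(B)·P(A|B) = 0.30 × 0.50 = 0.15
Inclusion–exclusion gives
P(A ∪ B) = 0.55 + 0.30 − 0.15 = 0.70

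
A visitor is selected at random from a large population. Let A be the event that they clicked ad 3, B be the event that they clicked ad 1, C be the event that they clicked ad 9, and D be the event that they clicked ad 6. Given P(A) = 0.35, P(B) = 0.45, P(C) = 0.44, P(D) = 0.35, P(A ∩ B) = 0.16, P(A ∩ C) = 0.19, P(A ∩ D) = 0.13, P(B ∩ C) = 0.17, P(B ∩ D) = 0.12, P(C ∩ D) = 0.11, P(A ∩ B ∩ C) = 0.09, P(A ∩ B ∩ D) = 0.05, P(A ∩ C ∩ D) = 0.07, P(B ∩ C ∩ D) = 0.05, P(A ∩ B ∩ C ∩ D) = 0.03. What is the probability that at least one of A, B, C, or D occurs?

By inclusion–exclusion:
P(A ∪ B ∪ C ∪ D) = 0.35 + 0.45 + 0.44 + 0.35 − 0.16 − 0.19 − 0.13 − 0.17 − 0.12 − 0.11 + 0.09 + 0.05 + 0.07 + 0.05 − 0.03 = 0.94

0.94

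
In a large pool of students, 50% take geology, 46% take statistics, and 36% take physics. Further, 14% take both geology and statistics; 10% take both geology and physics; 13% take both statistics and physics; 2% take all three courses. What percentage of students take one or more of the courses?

P(union) = 50 + 46 + 36 − 14 − 10 − 13 + 2 = 97%

97%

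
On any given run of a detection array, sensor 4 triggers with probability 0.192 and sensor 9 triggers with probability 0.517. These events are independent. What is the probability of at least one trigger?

0.609736

P(none) = (1 − 0.192) × (1 − 0.517) = 0.808 × 0.483 = 0.390264
P(at least one) = 1 − 0.390264 = 0.609736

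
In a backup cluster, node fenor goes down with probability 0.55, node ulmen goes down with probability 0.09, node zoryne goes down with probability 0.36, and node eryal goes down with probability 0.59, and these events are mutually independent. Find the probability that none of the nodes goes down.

P(none) = (1 − 0.55) × (1 − 0.09) × (1 − 0.36) × (1 − 0.59) = 0.45 × 0.91 × 0.64 × 0.41 = 0.1074528

0.1074528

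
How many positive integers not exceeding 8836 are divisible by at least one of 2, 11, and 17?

5056

⌊8836/2⌋ + ⌊8836/11⌋ + ⌊8836/17⌋ − ⌊8836/22⌋ − ⌊8836/34⌋ − ⌊8836/187⌋ + ⌊8836/374⌋ = 4418 + 803 + 519 − 401 − 259 − 47 + 23 = 5056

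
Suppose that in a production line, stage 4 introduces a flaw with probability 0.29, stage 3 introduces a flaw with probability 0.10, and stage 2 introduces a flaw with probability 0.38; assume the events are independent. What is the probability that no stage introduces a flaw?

0.39618

P(none) = (1 − 0.29) × (1 − 0.10) × (1 − 0.38) = 0.71 × 0.90 × 0.62 = 0.39618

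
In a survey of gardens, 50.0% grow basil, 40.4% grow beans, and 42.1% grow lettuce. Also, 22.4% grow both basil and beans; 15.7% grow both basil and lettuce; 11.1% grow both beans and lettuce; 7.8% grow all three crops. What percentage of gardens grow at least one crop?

Inclusion–exclusion gives
P(≥1) = 50.0 + 40.4 + 42.1 − 22.4 − 15.7 − 11.1 + 7.8 = 91.1%

91.1%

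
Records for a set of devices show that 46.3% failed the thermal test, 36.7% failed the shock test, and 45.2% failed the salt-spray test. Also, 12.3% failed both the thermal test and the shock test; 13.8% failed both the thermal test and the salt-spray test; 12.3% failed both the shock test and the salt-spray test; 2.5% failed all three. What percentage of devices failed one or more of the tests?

P(≥1) = 46.3 + 36.7 + 45.2 − 12.3 − 13.8 − 12.3 + 2.5 = 92.3%

92.3%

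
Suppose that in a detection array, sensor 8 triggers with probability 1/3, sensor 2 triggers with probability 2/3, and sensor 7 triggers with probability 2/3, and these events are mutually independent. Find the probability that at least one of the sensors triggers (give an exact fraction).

25/27

P(none) = (1 − 1/3) × (1 − 2/3) × (1 − 2/3) = 2/3 × 1/3 × 1/3 = 2/27
P(at least one) = 1 − 2/27 = 25/27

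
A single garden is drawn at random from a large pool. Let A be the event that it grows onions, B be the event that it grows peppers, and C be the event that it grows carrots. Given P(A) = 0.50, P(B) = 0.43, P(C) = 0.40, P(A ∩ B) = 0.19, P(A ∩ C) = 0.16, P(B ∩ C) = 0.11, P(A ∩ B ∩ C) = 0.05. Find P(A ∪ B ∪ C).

0.92

P(A ∪ B ∪ C) = 0.50 + 0.43 + 0.40 − 0.19 − 0.16 − 0.11 + 0.05 = 0.92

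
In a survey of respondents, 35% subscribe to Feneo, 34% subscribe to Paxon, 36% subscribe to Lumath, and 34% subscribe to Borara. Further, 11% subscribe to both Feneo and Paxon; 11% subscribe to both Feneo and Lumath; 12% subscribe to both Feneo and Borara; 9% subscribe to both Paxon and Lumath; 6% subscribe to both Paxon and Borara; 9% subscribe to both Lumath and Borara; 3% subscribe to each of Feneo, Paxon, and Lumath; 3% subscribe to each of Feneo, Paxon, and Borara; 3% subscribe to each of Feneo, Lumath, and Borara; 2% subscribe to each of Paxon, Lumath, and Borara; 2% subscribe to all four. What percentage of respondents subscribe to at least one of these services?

Using inclusion–exclusion:
P(union) = 35 + 34 + 36 + 34 − 11 − 11 − 12 − 9 − 6 − 9 + 3 + 3 + 3 + 2 − 2 = 90%

90%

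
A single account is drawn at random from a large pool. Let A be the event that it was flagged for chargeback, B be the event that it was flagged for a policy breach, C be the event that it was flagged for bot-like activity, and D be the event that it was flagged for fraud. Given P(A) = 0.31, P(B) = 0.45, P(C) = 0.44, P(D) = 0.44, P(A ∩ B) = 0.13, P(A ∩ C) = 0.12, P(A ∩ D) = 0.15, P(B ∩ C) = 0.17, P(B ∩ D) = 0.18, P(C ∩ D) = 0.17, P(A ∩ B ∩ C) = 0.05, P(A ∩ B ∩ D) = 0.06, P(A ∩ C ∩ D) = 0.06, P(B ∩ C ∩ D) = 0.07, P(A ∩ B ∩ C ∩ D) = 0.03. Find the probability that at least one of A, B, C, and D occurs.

0.93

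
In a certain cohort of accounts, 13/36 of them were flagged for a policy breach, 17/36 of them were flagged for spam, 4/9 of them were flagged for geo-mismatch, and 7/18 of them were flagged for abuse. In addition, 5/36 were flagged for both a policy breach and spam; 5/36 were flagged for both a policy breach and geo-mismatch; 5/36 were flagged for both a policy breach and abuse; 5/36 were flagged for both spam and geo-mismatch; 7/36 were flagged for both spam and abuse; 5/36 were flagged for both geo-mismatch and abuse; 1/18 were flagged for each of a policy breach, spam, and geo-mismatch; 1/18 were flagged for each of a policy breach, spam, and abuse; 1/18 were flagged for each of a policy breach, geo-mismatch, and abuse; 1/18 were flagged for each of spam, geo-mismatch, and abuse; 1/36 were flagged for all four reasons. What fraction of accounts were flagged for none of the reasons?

P(≥1) = 13/36 + 17/36 + 4/9 + 7/18 − 5/36 − 5/36 − 5/36 − 5/36 − 7/36 − 5/36 + 1/18 + 1/18 + 1/18 + 1/18 − 1/36 = 35/36
P(none) = 1 − 35/36 = 1/36

1/36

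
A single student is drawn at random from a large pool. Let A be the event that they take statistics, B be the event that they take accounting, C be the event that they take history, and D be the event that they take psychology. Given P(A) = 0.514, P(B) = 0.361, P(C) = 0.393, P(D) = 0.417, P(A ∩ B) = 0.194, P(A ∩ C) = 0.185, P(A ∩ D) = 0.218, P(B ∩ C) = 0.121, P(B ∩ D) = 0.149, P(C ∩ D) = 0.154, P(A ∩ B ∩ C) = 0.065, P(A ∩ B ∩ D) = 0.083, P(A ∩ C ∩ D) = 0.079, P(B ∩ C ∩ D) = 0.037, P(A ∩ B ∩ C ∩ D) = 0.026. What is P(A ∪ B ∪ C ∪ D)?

Apply inclusion-exclusion:
P(A ∪ B ∪ C ∪ D) = 0.514 + 0.361 + 0.393 + 0.417 − 0.194 − 0.185 − 0.218 − 0.121 − 0.149 − 0.154 + 0.065 + 0.083 + 0.079 + 0.037 − 0.026 = 0.902

0.902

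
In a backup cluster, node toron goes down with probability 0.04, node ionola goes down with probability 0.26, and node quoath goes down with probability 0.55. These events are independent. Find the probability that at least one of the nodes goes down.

0.68032

P(none) = (1 − 0.04) × (1 − 0.26) × (1 − 0.55) = 0.96 × 0.74 × 0.45 = 0.31968
P(at least one) = 1 − 0.31968 = 0.68032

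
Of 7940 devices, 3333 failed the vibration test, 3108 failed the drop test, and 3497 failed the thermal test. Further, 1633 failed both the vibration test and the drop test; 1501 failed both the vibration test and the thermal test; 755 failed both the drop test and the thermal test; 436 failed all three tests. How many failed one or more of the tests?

By inclusion-exclusion,
N(≥1) = 3333 + 3108 + 3497 − 1633 − 1501 − 755 + 436 = 6485

6485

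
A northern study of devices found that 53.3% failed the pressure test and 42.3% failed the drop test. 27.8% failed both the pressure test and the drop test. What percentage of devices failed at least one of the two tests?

67.8%

By inclusion-exclusion,
P(≥1) = 53.3 + 42.3 − 27.8 = 67.8%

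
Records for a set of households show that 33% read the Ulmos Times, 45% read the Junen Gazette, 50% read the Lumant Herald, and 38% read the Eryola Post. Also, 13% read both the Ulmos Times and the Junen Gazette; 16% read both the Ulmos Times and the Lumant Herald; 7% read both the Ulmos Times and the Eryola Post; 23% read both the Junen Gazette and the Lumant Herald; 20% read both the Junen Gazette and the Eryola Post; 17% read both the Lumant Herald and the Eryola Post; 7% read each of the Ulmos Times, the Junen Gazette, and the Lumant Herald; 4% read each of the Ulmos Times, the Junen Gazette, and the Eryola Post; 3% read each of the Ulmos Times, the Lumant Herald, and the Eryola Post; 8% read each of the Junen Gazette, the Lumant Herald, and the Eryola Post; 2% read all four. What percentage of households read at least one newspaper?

90%

By inclusion–exclusion:
P(union) = 33 + 45 + 50 + 38 − 13 − 16 − 7 − 23 − 20 − 17 + 7 + 4 + 3 + 8 − 2 = 90%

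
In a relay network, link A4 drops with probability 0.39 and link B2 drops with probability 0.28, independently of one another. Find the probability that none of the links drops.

0.4392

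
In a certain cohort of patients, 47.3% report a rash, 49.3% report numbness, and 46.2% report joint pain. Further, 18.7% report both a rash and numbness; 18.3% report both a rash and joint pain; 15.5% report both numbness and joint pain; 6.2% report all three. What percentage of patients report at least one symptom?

Apply inclusion-exclusion:
P(union) = 47.3 + 49.3 + 46.2 − 18.7 − 18.3 − 15.5 + 6.2 = 96.5%

96.5%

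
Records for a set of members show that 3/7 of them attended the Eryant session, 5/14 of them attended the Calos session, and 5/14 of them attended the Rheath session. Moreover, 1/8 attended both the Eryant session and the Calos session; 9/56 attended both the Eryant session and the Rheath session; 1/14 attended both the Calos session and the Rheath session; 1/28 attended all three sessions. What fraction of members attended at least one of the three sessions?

23/28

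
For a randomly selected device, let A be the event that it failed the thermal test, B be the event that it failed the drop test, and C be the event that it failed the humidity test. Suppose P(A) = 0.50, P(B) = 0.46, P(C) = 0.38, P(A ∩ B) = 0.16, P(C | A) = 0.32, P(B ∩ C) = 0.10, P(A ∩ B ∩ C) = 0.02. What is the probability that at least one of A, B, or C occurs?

0.94

P(A ∩ C) = P(A)·P(C|A) = 0.50 × 0.32 = 0.16
Inclusion–exclusion gives
P(A ∪ B ∪ C) = 0.50 + 0.46 + 0.38 − 0.16 − 0.16 − 0.10 + 0.02 = 0.94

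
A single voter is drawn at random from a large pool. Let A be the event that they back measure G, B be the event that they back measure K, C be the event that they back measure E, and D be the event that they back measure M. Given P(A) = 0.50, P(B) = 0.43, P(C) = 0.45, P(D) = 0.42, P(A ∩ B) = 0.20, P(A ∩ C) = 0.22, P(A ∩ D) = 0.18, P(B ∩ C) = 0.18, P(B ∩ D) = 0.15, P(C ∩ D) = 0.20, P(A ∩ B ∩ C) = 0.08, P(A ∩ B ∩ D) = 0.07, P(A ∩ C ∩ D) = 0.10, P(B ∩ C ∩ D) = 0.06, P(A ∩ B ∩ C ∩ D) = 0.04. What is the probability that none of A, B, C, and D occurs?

0.06

P(A ∪ B ∪ C ∪ D) = 0.50 + 0.43 + 0.45 + 0.42 − 0.20 − 0.22 − 0.18 − 0.18 − 0.15 − 0.20 + 0.08 + 0.07 + 0.10 + 0.06 − 0.04 = 0.94
P(none) = 1 − 0.94 = 0.06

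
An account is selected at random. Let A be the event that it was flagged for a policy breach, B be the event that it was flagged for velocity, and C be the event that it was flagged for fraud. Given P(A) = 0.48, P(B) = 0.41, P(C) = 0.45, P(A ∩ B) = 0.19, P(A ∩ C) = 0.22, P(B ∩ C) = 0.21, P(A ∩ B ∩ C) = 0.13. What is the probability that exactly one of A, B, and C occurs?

0.49

Using the inclusion–exclusion count for exactly one event:
P(exactly one) = 0.48 + 0.41 + 0.45 − 2·0.19 − 2·0.22 − 2·0.21 + 3·0.13 = 0.49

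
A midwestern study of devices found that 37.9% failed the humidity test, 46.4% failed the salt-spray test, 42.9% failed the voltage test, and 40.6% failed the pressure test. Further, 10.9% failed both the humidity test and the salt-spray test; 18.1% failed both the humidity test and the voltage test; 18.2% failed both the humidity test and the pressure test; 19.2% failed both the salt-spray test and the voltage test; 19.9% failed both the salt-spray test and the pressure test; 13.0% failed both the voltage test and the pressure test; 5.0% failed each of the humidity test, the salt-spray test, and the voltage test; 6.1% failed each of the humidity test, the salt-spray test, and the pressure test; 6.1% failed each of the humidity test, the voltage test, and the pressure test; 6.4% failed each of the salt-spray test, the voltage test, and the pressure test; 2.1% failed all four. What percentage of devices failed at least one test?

90.0%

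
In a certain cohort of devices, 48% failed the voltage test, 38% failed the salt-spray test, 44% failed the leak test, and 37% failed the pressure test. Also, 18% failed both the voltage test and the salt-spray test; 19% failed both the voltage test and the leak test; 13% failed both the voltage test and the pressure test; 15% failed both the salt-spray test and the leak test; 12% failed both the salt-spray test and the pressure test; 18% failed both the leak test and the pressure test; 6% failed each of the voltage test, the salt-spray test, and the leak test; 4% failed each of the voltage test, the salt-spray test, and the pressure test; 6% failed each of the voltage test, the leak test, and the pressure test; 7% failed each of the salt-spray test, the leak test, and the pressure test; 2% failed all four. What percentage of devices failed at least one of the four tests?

Using inclusion–exclusion:
P(at least one) = 48 + 38 + 44 + 37 − 18 − 19 − 13 − 15 − 12 − 18 + 6 + 4 + 6 + 7 − 2 = 93%

93%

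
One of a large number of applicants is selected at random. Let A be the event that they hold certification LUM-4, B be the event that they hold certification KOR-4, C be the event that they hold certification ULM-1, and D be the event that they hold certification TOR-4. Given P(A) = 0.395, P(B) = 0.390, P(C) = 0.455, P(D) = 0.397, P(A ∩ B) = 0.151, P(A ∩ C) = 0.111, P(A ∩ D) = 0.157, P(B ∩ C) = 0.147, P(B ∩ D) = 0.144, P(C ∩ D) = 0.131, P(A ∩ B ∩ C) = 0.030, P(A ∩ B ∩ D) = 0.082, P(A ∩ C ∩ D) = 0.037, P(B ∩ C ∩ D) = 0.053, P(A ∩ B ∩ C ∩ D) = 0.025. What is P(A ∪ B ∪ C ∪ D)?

0.973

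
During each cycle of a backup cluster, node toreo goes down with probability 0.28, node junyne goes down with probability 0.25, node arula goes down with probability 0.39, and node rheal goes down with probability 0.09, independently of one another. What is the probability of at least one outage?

0.700246

P(none) = (1 − 0.28) × (1 − 0.25) × (1 − 0.39) × (1 − 0.09) = 0.72 × 0.75 × 0.61 × 0.91 = 0.299754
P(at least one) = 1 − 0.299754 = 0.700246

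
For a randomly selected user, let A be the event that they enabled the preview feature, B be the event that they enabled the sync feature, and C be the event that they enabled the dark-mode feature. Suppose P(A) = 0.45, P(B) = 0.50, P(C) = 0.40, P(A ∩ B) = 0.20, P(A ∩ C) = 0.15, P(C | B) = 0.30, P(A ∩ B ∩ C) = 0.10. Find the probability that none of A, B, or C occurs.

0.05

P(B ∩ C) = P(B)·P(C|B) = 0.50 × 0.30 = 0.15
P(A ∪ B ∪ C) = 0.45 + 0.50 + 0.40 − 0.20 − 0.15 − 0.15 + 0.10 = 0.95
P(none) = 1 − 0.95 = 0.05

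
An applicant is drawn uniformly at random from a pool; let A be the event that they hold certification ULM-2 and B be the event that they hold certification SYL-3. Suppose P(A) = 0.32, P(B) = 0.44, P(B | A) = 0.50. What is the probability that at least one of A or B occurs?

P(A ∩ B) = P(A)·P(B|A) = 0.32 × 0.50 = 0.16
By inclusion-exclusion,
P(A ∪ B) = 0.32 + 0.44 − 0.16 = 0.60

0.60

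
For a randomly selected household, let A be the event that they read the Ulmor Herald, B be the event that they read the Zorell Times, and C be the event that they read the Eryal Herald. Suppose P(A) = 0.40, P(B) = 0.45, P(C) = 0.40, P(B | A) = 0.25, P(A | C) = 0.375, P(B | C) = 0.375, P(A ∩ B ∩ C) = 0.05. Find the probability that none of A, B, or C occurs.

0.10

P(A ∩ B) = P(A)·P(B|A) = 0.40 × 0.25 = 0.10
P(A ∩ C) = P(C)·P(A|C) = 0.40 × 0.375 = 0.15
P(B ∩ C) = P(C)·P(B|C) = 0.40 × 0.375 = 0.15
By inclusion-exclusion,
P(A ∪ B ∪ C) = 0.40 + 0.45 + 0.40 − 0.10 − 0.15 − 0.15 + 0.05 = 0.90
P(none) = 1 − 0.90 = 0.10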